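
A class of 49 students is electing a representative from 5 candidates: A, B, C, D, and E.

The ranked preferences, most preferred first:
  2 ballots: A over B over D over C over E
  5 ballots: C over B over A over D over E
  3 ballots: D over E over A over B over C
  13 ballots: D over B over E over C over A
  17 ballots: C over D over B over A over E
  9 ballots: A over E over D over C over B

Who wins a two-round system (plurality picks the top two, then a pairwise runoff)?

D

Round 1 first-place votes: A 11, B 0, C 22, D 16, E 0. C and D advance.
Runoff: C is ranked above D on 22 ballots, D above C on 27.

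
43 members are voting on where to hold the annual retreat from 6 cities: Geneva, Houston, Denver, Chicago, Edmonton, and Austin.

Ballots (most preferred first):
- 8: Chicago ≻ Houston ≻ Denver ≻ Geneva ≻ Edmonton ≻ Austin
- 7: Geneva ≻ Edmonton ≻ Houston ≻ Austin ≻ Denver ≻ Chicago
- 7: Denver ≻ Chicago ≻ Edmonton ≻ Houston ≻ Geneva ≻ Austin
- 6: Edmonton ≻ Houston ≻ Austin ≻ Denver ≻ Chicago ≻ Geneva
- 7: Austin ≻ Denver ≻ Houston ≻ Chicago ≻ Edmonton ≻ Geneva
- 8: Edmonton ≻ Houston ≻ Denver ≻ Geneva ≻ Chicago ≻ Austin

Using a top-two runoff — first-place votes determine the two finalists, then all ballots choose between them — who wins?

Chicago

Round 1 first-place votes: Geneva 7, Houston 0, Denver 7, Chicago 8, Edmonton 14, Austin 7. Edmonton and Chicago advance.
Runoff: Edmonton is ranked above Chicago on 21 ballots, Chicago above Edmonton on 22.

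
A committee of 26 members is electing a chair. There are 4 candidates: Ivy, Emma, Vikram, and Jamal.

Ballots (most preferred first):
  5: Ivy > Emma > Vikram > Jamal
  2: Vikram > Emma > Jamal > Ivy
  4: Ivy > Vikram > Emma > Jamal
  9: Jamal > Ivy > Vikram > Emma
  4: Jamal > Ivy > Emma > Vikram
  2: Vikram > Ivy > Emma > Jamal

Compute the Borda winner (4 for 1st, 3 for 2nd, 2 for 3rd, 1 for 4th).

Ivy

Ivy: 5×4 + 2×1 + 4×4 + 9×3 + 4×3 + 2×3 = 83
Emma: 5×3 + 2×3 + 4×2 + 9×1 + 4×2 + 2×2 = 50
Vikram: 5×2 + 2×4 + 4×3 + 9×2 + 4×1 + 2×4 = 60
Jamal: 5×1 + 2×2 + 4×1 + 9×4 + 4×4 + 2×1 = 67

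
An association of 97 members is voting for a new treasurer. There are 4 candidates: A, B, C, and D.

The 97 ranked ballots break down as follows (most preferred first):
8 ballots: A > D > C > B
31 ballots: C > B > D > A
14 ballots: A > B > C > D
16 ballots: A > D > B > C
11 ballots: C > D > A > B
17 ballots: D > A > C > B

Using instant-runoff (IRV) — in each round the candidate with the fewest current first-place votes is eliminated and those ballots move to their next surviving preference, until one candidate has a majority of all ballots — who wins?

A

Round 1: A 38, B 0, C 42, D 17. B eliminated.
Round 2: A 38, C 42, D 17. D eliminated.
Round 3: A 55, C 42. A has a majority (≥49).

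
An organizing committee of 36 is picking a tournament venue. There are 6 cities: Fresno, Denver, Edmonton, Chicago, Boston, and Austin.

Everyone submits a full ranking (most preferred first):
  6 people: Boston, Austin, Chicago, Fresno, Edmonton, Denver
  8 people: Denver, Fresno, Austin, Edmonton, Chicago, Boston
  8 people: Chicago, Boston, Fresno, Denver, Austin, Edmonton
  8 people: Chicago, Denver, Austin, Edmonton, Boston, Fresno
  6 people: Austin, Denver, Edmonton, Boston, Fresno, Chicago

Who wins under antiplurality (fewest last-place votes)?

Last-place votes: Fresno 8, Denver 6, Edmonton 8, Chicago 6, Boston 8, Austin 0.

Austin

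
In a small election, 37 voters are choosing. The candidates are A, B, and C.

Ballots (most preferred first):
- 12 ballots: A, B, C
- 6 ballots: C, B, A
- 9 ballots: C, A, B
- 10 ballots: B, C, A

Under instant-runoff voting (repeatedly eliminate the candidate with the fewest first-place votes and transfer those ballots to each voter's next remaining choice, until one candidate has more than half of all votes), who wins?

Round 1: A 12, B 10, C 15. B eliminated.
Round 2: A 12, C 25. C has a majority (≥19).

C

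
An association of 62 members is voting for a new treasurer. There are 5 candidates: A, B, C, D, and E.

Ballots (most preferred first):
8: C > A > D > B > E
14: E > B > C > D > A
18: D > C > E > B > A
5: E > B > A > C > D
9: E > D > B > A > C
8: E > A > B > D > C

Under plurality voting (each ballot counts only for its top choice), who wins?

E

First-place votes: A 0, B 0, C 8, D 18, E 36.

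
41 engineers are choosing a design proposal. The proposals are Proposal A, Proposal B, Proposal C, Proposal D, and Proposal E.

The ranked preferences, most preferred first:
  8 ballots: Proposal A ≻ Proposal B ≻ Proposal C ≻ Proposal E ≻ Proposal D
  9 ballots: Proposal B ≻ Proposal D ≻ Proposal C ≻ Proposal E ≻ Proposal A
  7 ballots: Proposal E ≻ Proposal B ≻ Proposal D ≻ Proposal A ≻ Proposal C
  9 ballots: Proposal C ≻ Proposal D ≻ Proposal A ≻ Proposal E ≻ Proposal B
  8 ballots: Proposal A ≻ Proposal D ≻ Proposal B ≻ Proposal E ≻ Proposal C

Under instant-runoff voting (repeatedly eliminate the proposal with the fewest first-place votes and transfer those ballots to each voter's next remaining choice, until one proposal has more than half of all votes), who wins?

Round 1: Proposal A 16, Proposal B 9, Proposal C 9, Proposal D 0, Proposal E 7. Proposal D eliminated.
Round 2: Proposal A 16, Proposal B 9, Proposal C 9, Proposal E 7. Proposal E eliminated.
Round 3: Proposal A 16, Proposal B 16, Proposal C 9. Proposal C eliminated.
Round 4: Proposal A 25, Proposal B 16. Proposal A has a majority (≥21).

Proposal A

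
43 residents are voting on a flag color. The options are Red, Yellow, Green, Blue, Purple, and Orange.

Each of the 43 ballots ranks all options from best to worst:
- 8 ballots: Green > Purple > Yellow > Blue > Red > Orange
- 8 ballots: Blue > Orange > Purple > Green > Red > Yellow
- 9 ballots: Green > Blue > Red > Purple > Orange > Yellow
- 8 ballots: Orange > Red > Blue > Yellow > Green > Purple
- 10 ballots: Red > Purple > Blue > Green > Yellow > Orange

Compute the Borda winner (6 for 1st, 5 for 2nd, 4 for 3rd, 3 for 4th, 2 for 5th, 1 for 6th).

Blue

Red: 8×2 + 8×2 + 9×4 + 8×5 + 10×6 = 168
Yellow: 8×4 + 8×1 + 9×1 + 8×3 + 10×2 = 93
Green: 8×6 + 8×3 + 9×6 + 8×2 + 10×3 = 172
Blue: 8×3 + 8×6 + 9×5 + 8×4 + 10×4 = 189
Purple: 8×5 + 8×4 + 9×3 + 8×1 + 10×5 = 157
Orange: 8×1 + 8×5 + 9×2 + 8×6 + 10×1 = 124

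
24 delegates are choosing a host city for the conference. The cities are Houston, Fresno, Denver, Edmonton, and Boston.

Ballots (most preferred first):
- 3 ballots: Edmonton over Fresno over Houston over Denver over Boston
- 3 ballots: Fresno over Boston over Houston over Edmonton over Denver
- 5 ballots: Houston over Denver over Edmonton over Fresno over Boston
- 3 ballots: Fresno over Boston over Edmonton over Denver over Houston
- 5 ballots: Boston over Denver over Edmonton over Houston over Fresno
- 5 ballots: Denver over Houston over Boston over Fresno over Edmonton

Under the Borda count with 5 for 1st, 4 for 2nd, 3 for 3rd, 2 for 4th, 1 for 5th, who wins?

Denver

Houston: 3×3 + 3×3 + 5×5 + 3×1 + 5×2 + 5×4 = 76
Fresno: 3×4 + 3×5 + 5×2 + 3×5 + 5×1 + 5×2 = 67
Denver: 3×2 + 3×1 + 5×4 + 3×2 + 5×4 + 5×5 = 80
Edmonton: 3×5 + 3×2 + 5×3 + 3×3 + 5×3 + 5×1 = 65
Boston: 3×1 + 3×4 + 5×1 + 3×4 + 5×5 + 5×3 = 72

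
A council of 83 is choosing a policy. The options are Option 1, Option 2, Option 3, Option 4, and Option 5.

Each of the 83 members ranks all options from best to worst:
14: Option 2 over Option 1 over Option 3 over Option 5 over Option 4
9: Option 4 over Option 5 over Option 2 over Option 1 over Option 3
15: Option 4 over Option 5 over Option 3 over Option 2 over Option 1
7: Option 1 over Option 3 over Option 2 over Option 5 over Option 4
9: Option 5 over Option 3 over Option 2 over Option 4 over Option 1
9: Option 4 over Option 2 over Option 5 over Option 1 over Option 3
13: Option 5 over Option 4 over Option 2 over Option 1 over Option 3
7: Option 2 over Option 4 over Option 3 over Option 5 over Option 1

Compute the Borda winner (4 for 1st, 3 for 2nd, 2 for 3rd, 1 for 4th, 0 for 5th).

Option 5

Option 1: 14×3 + 9×1 + 15×0 + 7×4 + 9×0 + 9×1 + 13×1 + 7×0 = 101
Option 2: 14×4 + 9×2 + 15×1 + 7×2 + 9×2 + 9×3 + 13×2 + 7×4 = 202
Option 3: 14×2 + 9×0 + 15×2 + 7×3 + 9×3 + 9×0 + 13×0 + 7×2 = 120
Option 4: 14×0 + 9×4 + 15×4 + 7×0 + 9×1 + 9×4 + 13×3 + 7×3 = 201
Option 5: 14×1 + 9×3 + 15×3 + 7×1 + 9×4 + 9×2 + 13×4 + 7×1 = 206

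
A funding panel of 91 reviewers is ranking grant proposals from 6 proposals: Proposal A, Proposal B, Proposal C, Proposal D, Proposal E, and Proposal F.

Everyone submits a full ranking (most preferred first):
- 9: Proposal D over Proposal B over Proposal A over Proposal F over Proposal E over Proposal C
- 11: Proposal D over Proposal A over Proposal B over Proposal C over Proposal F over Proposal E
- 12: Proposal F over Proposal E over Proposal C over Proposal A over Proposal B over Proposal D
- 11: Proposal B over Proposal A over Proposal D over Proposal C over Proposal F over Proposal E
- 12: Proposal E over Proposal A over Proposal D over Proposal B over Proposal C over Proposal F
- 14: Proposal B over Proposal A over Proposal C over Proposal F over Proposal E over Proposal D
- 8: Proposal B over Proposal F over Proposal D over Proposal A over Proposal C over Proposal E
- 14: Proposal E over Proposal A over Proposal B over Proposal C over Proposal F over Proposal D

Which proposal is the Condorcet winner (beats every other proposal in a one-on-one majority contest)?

Proposal A vs Proposal B: 49–42
Proposal A vs Proposal C: 79–12
Proposal A vs Proposal D: 63–28
Proposal A vs Proposal E: 53–38
Proposal A vs Proposal F: 71–20
Proposal A beats every other proposal.

Proposal A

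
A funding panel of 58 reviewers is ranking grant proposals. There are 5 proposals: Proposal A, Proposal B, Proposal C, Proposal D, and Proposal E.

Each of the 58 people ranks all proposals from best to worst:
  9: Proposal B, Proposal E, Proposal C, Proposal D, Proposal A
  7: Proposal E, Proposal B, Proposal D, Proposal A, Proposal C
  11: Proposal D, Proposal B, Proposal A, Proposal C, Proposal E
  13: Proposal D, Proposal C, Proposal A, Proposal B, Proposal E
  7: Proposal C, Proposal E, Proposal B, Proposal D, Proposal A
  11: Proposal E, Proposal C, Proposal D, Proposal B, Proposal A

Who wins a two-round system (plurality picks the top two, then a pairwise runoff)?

Proposal E

Round 1 first-place votes: Proposal A 0, Proposal B 9, Proposal C 7, Proposal D 24, Proposal E 18. Proposal D and Proposal E advance.
Runoff: Proposal D is ranked above Proposal E on 24 ballots, Proposal E above Proposal D on 34.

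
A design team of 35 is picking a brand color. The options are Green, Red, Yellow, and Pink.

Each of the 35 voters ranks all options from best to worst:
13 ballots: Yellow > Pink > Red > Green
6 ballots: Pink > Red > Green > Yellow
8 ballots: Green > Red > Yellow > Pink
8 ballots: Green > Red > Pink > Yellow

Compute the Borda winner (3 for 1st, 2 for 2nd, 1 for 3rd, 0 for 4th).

Red

Green: 13×0 + 6×1 + 8×3 + 8×3 = 54
Red: 13×1 + 6×2 + 8×2 + 8×2 = 57
Yellow: 13×3 + 6×0 + 8×1 + 8×0 = 47
Pink: 13×2 + 6×3 + 8×0 + 8×1 = 52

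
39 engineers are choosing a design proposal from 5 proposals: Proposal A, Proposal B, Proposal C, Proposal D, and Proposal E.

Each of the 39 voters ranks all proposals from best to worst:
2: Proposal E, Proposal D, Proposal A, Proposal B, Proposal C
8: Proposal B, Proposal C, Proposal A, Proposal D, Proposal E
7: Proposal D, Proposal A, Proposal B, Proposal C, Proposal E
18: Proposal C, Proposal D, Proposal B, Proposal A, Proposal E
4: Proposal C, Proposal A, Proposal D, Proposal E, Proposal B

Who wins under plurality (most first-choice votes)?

Proposal C

First-place votes: Proposal A 0, Proposal B 8, Proposal C 22, Proposal D 7, Proposal E 2.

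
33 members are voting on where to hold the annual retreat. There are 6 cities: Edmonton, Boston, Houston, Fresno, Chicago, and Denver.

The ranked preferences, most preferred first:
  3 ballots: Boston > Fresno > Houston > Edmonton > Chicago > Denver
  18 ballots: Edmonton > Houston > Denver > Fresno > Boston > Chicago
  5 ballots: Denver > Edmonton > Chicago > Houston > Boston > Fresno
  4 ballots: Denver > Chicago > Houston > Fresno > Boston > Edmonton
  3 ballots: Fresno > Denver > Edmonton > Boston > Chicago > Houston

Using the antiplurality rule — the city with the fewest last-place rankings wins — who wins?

Last-place votes: Edmonton 4, Boston 0, Houston 3, Fresno 5, Chicago 18, Denver 3.

Boston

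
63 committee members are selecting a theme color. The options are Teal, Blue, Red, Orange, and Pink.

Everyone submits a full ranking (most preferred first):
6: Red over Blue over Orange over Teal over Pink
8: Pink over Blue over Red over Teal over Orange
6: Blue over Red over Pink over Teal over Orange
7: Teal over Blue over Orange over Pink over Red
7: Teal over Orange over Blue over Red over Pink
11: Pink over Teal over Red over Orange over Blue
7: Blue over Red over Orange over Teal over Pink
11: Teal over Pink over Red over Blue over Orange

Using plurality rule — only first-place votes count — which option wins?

Teal

First-place votes: Teal 25, Blue 13, Red 6, Orange 0, Pink 19.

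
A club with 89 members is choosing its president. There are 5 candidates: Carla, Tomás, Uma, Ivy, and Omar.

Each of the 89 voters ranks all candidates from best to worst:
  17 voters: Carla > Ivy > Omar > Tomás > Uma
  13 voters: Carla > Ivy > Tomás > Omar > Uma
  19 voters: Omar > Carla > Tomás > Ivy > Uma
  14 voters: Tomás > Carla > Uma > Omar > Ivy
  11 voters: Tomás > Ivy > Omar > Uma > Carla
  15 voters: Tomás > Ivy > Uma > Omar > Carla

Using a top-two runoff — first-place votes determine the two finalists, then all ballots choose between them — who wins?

Round 1 first-place votes: Carla 30, Tomás 40, Uma 0, Ivy 0, Omar 19. Tomás and Carla advance.
Runoff: Tomás is ranked above Carla on 40 ballots, Carla above Tomás on 49.

Carla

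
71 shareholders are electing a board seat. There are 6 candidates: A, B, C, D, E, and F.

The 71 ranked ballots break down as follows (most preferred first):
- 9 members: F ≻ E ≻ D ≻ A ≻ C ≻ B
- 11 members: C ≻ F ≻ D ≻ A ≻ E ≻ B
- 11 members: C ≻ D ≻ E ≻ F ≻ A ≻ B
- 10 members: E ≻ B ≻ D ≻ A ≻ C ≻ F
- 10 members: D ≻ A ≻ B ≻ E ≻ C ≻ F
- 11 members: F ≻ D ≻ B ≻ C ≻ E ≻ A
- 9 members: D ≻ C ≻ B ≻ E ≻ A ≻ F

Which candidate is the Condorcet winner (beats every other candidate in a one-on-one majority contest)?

D vs A: 71–0
D vs B: 61–10
D vs C: 49–22
D vs E: 52–19
D vs F: 40–31
D beats every other candidate.

D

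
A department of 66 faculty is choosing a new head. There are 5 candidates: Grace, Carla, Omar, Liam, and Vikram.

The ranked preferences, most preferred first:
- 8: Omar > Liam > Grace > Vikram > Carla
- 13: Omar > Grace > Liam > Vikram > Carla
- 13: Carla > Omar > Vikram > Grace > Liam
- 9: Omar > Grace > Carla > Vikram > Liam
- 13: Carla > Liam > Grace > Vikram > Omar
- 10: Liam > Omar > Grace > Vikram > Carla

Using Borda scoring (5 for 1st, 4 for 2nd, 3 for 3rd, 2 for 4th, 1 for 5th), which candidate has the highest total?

Omar

Grace: 8×3 + 13×4 + 13×2 + 9×4 + 13×3 + 10×3 = 207
Carla: 8×1 + 13×1 + 13×5 + 9×3 + 13×5 + 10×1 = 188
Omar: 8×5 + 13×5 + 13×4 + 9×5 + 13×1 + 10×4 = 255
Liam: 8×4 + 13×3 + 13×1 + 9×1 + 13×4 + 10×5 = 195
Vikram: 8×2 + 13×2 + 13×3 + 9×2 + 13×2 + 10×2 = 145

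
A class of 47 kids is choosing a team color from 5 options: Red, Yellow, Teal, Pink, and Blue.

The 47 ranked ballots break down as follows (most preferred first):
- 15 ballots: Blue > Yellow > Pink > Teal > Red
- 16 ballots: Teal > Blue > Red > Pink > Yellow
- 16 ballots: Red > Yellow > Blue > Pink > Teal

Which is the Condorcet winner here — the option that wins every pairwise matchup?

Blue

Blue vs Red: 31–16
Blue vs Yellow: 31–16
Blue vs Teal: 31–16
Blue vs Pink: 47–0
Blue beats every other option.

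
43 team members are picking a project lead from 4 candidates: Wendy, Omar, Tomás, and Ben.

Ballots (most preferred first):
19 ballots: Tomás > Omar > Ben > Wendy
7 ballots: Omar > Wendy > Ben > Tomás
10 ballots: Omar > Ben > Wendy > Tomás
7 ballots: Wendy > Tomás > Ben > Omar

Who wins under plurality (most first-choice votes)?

First-place votes: Wendy 7, Omar 17, Tomás 19, Ben 0.

Tomás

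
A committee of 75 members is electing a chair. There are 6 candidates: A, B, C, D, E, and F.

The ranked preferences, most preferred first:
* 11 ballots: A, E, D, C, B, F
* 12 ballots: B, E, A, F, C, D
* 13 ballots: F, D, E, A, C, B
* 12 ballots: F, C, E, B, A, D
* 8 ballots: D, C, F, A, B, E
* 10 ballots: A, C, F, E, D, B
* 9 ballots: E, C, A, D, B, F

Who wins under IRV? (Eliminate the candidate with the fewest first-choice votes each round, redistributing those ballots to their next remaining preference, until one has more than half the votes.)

Round 1: A 21, B 12, C 0, D 8, E 9, F 25. C eliminated.
Round 2: A 21, B 12, D 8, E 9, F 25. D eliminated.
Round 3: A 21, B 12, E 9, F 33. E eliminated.
Round 4: A 30, B 12, F 33. B eliminated.
Round 5: A 42, F 33. A has a majority (≥38).

A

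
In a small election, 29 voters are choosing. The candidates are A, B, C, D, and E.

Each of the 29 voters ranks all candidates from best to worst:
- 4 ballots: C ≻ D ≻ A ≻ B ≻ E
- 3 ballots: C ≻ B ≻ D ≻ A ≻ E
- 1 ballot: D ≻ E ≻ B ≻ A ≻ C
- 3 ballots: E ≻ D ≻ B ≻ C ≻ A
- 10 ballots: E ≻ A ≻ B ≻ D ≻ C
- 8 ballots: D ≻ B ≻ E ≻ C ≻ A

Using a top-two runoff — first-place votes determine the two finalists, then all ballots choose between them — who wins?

D

Round 1 first-place votes: A 0, B 0, C 7, D 9, E 13. E and D advance.
Runoff: E is ranked above D on 13 ballots, D above E on 16.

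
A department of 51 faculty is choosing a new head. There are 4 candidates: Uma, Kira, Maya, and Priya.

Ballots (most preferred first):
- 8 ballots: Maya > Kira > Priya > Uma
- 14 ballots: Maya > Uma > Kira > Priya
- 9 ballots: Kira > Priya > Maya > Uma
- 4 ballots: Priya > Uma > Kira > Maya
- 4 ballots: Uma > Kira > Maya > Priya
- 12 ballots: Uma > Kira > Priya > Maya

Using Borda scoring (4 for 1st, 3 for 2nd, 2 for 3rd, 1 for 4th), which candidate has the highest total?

Kira

Uma: 8×1 + 14×3 + 9×1 + 4×3 + 4×4 + 12×4 = 135
Kira: 8×3 + 14×2 + 9×4 + 4×2 + 4×3 + 12×3 = 144
Maya: 8×4 + 14×4 + 9×2 + 4×1 + 4×2 + 12×1 = 130
Priya: 8×2 + 14×1 + 9×3 + 4×4 + 4×1 + 12×2 = 101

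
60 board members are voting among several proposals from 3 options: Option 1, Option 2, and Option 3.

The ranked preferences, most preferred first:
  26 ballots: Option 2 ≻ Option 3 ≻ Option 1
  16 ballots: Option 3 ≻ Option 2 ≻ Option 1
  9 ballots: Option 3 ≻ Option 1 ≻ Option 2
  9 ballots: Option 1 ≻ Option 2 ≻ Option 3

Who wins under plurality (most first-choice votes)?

Option 2

First-place votes: Option 1 9, Option 2 26, Option 3 25.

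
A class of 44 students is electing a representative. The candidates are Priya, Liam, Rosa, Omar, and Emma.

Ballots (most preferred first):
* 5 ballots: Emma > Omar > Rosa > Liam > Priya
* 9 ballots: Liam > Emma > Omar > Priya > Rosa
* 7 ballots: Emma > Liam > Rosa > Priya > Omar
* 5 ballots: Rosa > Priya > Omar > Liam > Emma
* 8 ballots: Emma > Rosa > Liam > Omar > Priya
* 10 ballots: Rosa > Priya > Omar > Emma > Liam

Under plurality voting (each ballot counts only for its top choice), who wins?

Emma

First-place votes: Priya 0, Liam 9, Rosa 15, Omar 0, Emma 20.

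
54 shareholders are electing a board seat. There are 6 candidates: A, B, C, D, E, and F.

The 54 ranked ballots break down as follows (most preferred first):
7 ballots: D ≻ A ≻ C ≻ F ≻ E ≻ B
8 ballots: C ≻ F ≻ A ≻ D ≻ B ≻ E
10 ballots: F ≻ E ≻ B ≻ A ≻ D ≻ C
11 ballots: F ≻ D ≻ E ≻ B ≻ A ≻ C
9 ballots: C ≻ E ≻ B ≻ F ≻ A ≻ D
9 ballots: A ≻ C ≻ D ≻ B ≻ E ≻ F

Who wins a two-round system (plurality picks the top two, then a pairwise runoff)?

C

Round 1 first-place votes: A 9, B 0, C 17, D 7, E 0, F 21. F and C advance.
Runoff: F is ranked above C on 21 ballots, C above F on 33.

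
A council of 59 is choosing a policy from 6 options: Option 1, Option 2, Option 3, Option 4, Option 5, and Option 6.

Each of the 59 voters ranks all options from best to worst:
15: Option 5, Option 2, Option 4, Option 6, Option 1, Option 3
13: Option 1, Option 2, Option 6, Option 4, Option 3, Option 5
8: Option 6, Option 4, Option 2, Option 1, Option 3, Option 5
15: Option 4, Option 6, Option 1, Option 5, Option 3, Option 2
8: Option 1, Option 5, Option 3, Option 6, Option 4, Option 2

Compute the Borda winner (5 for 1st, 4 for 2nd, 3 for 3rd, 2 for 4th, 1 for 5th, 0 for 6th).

Option 1: 15×1 + 13×5 + 8×2 + 15×3 + 8×5 = 181
Option 2: 15×4 + 13×4 + 8×3 + 15×0 + 8×0 = 136
Option 3: 15×0 + 13×1 + 8×1 + 15×1 + 8×3 = 60
Option 4: 15×3 + 13×2 + 8×4 + 15×5 + 8×1 = 186
Option 5: 15×5 + 13×0 + 8×0 + 15×2 + 8×4 = 137
Option 6: 15×2 + 13×3 + 8×5 + 15×4 + 8×2 = 185

Option 4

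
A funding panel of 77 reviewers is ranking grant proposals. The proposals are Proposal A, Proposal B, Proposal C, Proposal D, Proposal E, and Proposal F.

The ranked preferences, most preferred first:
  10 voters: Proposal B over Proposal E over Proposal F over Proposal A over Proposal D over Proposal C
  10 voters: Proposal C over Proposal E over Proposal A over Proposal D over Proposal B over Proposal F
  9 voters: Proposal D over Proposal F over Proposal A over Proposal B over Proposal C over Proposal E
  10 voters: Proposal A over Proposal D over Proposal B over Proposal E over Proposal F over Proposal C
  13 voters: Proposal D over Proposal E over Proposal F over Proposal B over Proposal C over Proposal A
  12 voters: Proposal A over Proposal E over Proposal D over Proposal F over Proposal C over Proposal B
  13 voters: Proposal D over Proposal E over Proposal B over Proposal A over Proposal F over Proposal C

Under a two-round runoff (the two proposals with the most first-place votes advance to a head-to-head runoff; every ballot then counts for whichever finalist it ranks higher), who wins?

Round 1 first-place votes: Proposal A 22, Proposal B 10, Proposal C 10, Proposal D 35, Proposal E 0, Proposal F 0. Proposal D and Proposal A advance.
Runoff: Proposal D is ranked above Proposal A on 35 ballots, Proposal A above Proposal D on 42.

Proposal A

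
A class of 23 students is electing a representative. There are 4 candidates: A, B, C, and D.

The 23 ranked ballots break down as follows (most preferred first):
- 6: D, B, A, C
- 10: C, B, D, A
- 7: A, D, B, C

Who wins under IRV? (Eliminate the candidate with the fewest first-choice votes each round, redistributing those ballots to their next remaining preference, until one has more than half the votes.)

A

Round 1: A 7, B 0, C 10, D 6. B eliminated.
Round 2: A 7, C 10, D 6. D eliminated.
Round 3: A 13, C 10. A has a majority (≥12).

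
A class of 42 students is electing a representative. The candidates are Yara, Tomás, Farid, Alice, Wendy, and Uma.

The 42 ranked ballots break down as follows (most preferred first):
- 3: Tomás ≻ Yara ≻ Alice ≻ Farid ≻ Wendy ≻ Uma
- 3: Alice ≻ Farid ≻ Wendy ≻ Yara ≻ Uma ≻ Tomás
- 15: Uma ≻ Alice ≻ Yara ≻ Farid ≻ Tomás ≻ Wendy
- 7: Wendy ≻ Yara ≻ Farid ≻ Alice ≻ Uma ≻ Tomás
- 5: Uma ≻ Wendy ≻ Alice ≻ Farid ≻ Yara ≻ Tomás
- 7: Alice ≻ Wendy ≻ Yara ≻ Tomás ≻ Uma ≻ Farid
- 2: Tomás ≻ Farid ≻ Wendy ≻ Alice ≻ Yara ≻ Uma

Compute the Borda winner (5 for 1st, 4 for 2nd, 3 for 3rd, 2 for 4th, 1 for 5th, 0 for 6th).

Alice

Yara: 3×4 + 3×2 + 15×3 + 7×4 + 5×1 + 7×3 + 2×1 = 119
Tomás: 3×5 + 3×0 + 15×1 + 7×0 + 5×0 + 7×2 + 2×5 = 54
Farid: 3×2 + 3×4 + 15×2 + 7×3 + 5×2 + 7×0 + 2×4 = 87
Alice: 3×3 + 3×5 + 15×4 + 7×2 + 5×3 + 7×5 + 2×2 = 152
Wendy: 3×1 + 3×3 + 15×0 + 7×5 + 5×4 + 7×4 + 2×3 = 101
Uma: 3×0 + 3×1 + 15×5 + 7×1 + 5×5 + 7×1 + 2×0 = 117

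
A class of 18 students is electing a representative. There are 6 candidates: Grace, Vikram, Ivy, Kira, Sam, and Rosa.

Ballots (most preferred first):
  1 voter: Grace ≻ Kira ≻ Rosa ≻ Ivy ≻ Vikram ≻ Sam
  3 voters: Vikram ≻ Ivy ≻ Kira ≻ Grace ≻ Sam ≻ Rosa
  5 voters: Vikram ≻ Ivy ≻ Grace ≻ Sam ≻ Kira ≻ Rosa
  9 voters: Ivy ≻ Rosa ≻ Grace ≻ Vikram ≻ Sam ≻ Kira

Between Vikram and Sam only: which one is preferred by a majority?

Vikram is ranked above Sam on 18 ballots; Sam above Vikram on 0.

Vikram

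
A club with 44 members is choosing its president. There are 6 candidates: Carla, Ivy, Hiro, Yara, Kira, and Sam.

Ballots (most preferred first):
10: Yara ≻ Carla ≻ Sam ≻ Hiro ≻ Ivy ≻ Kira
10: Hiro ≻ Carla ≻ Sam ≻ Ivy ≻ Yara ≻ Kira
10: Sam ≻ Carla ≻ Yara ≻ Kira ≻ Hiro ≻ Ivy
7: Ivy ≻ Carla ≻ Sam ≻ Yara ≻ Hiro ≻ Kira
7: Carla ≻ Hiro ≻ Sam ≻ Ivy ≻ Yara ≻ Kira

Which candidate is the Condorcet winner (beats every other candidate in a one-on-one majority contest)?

Carla

Carla vs Ivy: 37–7
Carla vs Hiro: 34–10
Carla vs Yara: 34–10
Carla vs Kira: 44–0
Carla vs Sam: 34–10
Carla beats every other candidate.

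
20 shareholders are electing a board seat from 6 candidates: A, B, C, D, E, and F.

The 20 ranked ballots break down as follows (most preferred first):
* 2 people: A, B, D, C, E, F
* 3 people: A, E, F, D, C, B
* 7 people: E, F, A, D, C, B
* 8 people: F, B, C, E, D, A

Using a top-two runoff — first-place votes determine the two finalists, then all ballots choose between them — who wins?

Round 1 first-place votes: A 5, B 0, C 0, D 0, E 7, F 8. F and E advance.
Runoff: F is ranked above E on 8 ballots, E above F on 12.

E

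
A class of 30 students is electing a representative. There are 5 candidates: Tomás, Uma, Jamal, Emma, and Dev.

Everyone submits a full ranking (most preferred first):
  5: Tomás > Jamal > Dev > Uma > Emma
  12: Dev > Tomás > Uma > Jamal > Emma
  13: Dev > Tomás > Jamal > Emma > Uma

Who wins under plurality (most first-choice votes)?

Dev

First-place votes: Tomás 5, Uma 0, Jamal 0, Emma 0, Dev 25.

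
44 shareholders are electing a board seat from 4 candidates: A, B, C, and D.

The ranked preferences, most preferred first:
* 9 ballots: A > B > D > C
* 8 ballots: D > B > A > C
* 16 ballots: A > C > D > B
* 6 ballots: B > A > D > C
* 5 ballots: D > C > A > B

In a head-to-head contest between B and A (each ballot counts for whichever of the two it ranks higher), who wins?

B is ranked above A on 14 ballots; A above B on 30.

A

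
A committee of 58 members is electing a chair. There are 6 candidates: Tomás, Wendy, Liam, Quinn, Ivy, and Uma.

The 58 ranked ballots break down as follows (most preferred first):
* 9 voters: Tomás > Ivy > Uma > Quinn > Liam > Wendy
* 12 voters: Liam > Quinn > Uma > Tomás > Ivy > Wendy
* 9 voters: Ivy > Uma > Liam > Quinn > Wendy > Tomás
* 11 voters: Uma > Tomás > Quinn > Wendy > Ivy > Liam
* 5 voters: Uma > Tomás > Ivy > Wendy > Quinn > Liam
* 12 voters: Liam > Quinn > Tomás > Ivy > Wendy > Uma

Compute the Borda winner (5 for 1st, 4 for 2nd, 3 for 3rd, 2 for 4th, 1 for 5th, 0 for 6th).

Tomás: 9×5 + 12×2 + 9×0 + 11×4 + 5×4 + 12×3 = 169
Wendy: 9×0 + 12×0 + 9×1 + 11×2 + 5×2 + 12×1 = 53
Liam: 9×1 + 12×5 + 9×3 + 11×0 + 5×0 + 12×5 = 156
Quinn: 9×2 + 12×4 + 9×2 + 11×3 + 5×1 + 12×4 = 170
Ivy: 9×4 + 12×1 + 9×5 + 11×1 + 5×3 + 12×2 = 143
Uma: 9×3 + 12×3 + 9×4 + 11×5 + 5×5 + 12×0 = 179

Uma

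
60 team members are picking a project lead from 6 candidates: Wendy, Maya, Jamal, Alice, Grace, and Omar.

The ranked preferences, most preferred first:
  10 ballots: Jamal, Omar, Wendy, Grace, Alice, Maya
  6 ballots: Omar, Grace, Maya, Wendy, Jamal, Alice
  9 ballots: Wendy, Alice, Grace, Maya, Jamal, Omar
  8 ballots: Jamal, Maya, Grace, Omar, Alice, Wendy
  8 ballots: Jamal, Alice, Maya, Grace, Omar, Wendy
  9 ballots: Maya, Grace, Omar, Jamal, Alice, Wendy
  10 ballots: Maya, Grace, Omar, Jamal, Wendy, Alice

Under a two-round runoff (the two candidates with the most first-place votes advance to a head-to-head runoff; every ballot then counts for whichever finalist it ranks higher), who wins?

Round 1 first-place votes: Wendy 9, Maya 19, Jamal 26, Alice 0, Grace 0, Omar 6. Jamal and Maya advance.
Runoff: Jamal is ranked above Maya on 26 ballots, Maya above Jamal on 34.

Maya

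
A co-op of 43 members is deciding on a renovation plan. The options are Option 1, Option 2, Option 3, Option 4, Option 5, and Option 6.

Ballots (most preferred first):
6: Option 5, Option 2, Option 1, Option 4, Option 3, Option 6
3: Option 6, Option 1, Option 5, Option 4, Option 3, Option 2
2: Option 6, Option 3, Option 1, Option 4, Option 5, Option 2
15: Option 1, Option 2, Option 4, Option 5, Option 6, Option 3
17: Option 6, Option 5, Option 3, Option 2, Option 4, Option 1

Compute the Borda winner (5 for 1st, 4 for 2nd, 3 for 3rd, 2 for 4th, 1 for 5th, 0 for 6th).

Option 5

Option 1: 6×3 + 3×4 + 2×3 + 15×5 + 17×0 = 111
Option 2: 6×4 + 3×0 + 2×0 + 15×4 + 17×2 = 118
Option 3: 6×1 + 3×1 + 2×4 + 15×0 + 17×3 = 68
Option 4: 6×2 + 3×2 + 2×2 + 15×3 + 17×1 = 84
Option 5: 6×5 + 3×3 + 2×1 + 15×2 + 17×4 = 139
Option 6: 6×0 + 3×5 + 2×5 + 15×1 + 17×5 = 125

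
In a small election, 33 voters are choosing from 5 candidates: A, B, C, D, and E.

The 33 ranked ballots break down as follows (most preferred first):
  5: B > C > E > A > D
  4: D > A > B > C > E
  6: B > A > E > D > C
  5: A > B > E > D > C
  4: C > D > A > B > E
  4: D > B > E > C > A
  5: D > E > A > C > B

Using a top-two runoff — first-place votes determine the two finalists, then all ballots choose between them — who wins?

Round 1 first-place votes: A 5, B 11, C 4, D 13, E 0. D and B advance.
Runoff: D is ranked above B on 17 ballots, B above D on 16.

D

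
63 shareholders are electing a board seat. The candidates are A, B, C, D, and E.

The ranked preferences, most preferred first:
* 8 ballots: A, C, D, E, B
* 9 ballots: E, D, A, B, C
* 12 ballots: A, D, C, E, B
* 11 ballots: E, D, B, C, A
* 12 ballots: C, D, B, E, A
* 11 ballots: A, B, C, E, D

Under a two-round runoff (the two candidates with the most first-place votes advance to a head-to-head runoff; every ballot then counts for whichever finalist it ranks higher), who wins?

E

Round 1 first-place votes: A 31, B 0, C 12, D 0, E 20. A and E advance.
Runoff: A is ranked above E on 31 ballots, E above A on 32.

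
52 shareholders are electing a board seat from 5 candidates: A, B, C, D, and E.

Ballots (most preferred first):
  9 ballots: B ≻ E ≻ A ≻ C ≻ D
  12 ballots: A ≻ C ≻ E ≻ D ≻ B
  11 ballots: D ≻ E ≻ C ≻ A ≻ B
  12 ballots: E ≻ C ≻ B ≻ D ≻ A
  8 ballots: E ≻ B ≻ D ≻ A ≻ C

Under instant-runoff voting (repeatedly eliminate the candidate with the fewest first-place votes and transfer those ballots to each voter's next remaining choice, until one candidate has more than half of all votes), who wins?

Round 1: A 12, B 9, C 0, D 11, E 20. C eliminated.
Round 2: A 12, B 9, D 11, E 20. B eliminated.
Round 3: A 12, D 11, E 29. E has a majority (≥27).

E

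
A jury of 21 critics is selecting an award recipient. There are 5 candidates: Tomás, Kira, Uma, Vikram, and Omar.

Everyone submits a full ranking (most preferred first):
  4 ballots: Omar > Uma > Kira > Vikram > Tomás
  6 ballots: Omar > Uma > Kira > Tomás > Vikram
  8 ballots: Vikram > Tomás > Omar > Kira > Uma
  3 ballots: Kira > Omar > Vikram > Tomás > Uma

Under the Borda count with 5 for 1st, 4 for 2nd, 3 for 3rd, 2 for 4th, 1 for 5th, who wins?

Tomás: 4×1 + 6×2 + 8×4 + 3×2 = 54
Kira: 4×3 + 6×3 + 8×2 + 3×5 = 61
Uma: 4×4 + 6×4 + 8×1 + 3×1 = 51
Vikram: 4×2 + 6×1 + 8×5 + 3×3 = 63
Omar: 4×5 + 6×5 + 8×3 + 3×4 = 86

Omar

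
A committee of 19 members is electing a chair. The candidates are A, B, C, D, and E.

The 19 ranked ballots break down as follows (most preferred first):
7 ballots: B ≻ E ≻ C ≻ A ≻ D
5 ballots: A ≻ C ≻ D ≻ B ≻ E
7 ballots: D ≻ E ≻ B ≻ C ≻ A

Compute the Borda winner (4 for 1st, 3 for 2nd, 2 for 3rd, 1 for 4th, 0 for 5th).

B

A: 7×1 + 5×4 + 7×0 = 27
B: 7×4 + 5×1 + 7×2 = 47
C: 7×2 + 5×3 + 7×1 = 36
D: 7×0 + 5×2 + 7×4 = 38
E: 7×3 + 5×0 + 7×3 = 42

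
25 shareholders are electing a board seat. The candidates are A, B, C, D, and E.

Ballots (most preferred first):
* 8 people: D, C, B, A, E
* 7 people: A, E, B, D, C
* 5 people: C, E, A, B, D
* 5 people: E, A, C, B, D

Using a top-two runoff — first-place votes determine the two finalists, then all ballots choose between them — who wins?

A

Round 1 first-place votes: A 7, B 0, C 5, D 8, E 5. D and A advance.
Runoff: D is ranked above A on 8 ballots, A above D on 17.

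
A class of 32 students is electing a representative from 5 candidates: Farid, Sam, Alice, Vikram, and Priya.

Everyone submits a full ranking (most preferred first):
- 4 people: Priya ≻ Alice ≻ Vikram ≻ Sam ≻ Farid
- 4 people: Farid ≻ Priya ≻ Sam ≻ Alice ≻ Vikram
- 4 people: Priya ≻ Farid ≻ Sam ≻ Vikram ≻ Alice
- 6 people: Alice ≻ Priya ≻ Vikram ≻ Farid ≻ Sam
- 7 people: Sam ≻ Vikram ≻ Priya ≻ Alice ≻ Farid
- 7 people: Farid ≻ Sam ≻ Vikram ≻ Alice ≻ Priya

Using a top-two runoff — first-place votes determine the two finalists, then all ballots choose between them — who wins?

Priya

Round 1 first-place votes: Farid 11, Sam 7, Alice 6, Vikram 0, Priya 8. Farid and Priya advance.
Runoff: Farid is ranked above Priya on 11 ballots, Priya above Farid on 21.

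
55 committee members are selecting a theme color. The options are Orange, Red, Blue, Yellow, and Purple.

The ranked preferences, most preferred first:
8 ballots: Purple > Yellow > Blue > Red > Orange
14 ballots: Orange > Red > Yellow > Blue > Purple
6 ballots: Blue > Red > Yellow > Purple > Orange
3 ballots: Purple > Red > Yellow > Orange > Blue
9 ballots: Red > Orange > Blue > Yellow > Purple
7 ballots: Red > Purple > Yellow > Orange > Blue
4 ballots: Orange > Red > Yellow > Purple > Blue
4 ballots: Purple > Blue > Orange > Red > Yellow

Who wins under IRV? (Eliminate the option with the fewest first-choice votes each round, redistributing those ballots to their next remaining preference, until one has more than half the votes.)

Round 1: Orange 18, Red 16, Blue 6, Yellow 0, Purple 15. Yellow eliminated.
Round 2: Orange 18, Red 16, Blue 6, Purple 15. Blue eliminated.
Round 3: Orange 18, Red 22, Purple 15. Purple eliminated.
Round 4: Orange 22, Red 33. Red has a majority (≥28).

Red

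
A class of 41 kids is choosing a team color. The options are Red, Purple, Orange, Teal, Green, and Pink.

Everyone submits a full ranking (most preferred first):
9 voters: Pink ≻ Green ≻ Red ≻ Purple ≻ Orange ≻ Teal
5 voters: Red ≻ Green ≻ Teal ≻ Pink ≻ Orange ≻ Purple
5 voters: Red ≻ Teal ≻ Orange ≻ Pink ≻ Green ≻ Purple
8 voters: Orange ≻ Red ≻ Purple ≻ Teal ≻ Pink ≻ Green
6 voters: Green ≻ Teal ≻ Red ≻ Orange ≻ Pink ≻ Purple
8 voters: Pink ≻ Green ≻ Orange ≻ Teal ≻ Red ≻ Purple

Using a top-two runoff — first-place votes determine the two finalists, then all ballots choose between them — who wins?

Red

Round 1 first-place votes: Red 10, Purple 0, Orange 8, Teal 0, Green 6, Pink 17. Pink and Red advance.
Runoff: Pink is ranked above Red on 17 ballots, Red above Pink on 24.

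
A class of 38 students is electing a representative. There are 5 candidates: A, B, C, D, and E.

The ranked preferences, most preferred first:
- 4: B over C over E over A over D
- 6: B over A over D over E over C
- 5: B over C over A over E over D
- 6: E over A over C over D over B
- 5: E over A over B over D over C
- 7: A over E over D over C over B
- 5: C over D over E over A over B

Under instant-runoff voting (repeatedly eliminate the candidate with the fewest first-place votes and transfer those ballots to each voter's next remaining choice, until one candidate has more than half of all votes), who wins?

Round 1: A 7, B 15, C 5, D 0, E 11. D eliminated.
Round 2: A 7, B 15, C 5, E 11. C eliminated.
Round 3: A 7, B 15, E 16. A eliminated.
Round 4: B 15, E 23. E has a majority (≥20).

E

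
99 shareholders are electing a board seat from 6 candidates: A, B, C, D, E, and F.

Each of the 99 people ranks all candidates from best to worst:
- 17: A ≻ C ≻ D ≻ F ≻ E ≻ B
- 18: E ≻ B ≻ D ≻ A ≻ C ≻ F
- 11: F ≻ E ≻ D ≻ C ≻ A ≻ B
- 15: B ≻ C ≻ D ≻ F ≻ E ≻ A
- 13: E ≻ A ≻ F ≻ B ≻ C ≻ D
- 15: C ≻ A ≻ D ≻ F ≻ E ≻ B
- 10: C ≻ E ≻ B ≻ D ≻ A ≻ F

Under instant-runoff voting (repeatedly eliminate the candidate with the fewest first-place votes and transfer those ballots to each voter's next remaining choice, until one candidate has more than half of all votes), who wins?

C

Round 1: A 17, B 15, C 25, D 0, E 31, F 11. D eliminated.
Round 2: A 17, B 15, C 25, E 31, F 11. F eliminated.
Round 3: A 17, B 15, C 25, E 42. B eliminated.
Round 4: A 17, C 40, E 42. A eliminated.
Round 5: C 57, E 42. C has a majority (≥50).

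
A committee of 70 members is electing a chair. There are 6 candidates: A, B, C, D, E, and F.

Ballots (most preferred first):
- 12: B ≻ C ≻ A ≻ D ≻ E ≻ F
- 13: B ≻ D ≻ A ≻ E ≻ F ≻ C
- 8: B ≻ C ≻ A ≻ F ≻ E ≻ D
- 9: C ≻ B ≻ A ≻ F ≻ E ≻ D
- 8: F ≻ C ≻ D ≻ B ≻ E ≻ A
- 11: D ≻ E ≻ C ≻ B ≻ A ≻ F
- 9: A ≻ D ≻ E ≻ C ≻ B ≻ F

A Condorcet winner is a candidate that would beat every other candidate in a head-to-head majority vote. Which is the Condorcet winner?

C vs A: 48–22
C vs B: 37–33
C vs D: 37–33
C vs E: 37–33
C vs F: 49–21
C beats every other candidate.

C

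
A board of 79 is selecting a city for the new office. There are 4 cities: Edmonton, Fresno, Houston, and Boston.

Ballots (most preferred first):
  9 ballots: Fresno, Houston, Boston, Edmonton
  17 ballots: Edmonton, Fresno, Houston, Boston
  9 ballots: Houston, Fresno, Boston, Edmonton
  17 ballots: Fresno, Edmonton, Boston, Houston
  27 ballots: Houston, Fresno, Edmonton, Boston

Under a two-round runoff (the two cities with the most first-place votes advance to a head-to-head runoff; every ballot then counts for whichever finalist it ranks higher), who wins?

Round 1 first-place votes: Edmonton 17, Fresno 26, Houston 36, Boston 0. Houston and Fresno advance.
Runoff: Houston is ranked above Fresno on 36 ballots, Fresno above Houston on 43.

Fresno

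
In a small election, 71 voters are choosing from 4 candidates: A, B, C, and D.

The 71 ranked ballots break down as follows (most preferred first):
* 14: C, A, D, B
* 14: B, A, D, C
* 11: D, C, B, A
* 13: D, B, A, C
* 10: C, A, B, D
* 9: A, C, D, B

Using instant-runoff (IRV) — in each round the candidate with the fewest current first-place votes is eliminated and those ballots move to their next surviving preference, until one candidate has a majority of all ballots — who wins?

D

Round 1: A 9, B 14, C 24, D 24. A eliminated.
Round 2: B 14, C 33, D 24. B eliminated.
Round 3: C 33, D 38. D has a majority (≥36).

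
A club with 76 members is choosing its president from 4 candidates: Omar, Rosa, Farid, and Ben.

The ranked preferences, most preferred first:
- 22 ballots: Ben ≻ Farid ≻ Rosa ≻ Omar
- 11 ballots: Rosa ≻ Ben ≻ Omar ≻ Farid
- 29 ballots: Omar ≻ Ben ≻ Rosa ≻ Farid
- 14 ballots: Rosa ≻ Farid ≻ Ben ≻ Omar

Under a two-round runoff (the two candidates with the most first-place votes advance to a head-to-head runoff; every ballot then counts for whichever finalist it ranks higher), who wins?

Round 1 first-place votes: Omar 29, Rosa 25, Farid 0, Ben 22. Omar and Rosa advance.
Runoff: Omar is ranked above Rosa on 29 ballots, Rosa above Omar on 47.

Rosa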